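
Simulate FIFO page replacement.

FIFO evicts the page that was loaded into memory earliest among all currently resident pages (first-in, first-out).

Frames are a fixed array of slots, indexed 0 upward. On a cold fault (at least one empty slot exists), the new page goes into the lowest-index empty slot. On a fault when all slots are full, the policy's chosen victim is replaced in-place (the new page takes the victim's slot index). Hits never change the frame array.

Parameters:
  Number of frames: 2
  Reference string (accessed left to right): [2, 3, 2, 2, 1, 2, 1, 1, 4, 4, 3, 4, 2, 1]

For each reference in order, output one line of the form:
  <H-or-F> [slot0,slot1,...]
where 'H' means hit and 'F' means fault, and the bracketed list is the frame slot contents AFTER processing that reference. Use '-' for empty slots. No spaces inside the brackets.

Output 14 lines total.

F [2,-]
F [2,3]
H [2,3]
H [2,3]
F [1,3]
F [1,2]
H [1,2]
H [1,2]
F [4,2]
H [4,2]
F [4,3]
H [4,3]
F [2,3]
F [2,1]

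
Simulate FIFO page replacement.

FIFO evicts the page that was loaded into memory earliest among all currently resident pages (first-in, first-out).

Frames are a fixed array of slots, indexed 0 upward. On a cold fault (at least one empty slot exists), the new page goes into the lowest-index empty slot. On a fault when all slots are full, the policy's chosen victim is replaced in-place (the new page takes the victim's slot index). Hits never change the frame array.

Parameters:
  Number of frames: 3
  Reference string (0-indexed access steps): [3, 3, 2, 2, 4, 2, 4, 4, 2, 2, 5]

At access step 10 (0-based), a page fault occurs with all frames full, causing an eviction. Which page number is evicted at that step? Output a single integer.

Step 0: ref 3 -> FAULT, frames=[3,-,-]
Step 1: ref 3 -> HIT, frames=[3,-,-]
Step 2: ref 2 -> FAULT, frames=[3,2,-]
Step 3: ref 2 -> HIT, frames=[3,2,-]
Step 4: ref 4 -> FAULT, frames=[3,2,4]
Step 5: ref 2 -> HIT, frames=[3,2,4]
Step 6: ref 4 -> HIT, frames=[3,2,4]
Step 7: ref 4 -> HIT, frames=[3,2,4]
Step 8: ref 2 -> HIT, frames=[3,2,4]
Step 9: ref 2 -> HIT, frames=[3,2,4]
Step 10: ref 5 -> FAULT, evict 3, frames=[5,2,4]
At step 10: evicted page 3

Answer: 3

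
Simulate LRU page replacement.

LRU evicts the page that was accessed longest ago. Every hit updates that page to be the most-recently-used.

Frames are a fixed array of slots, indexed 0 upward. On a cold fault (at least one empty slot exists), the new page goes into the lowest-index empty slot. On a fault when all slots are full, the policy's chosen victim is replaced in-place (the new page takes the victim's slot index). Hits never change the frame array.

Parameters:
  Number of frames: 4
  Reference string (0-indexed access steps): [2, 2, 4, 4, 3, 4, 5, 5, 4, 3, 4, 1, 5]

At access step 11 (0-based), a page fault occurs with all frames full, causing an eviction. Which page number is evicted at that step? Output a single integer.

Step 0: ref 2 -> FAULT, frames=[2,-,-,-]
Step 1: ref 2 -> HIT, frames=[2,-,-,-]
Step 2: ref 4 -> FAULT, frames=[2,4,-,-]
Step 3: ref 4 -> HIT, frames=[2,4,-,-]
Step 4: ref 3 -> FAULT, frames=[2,4,3,-]
Step 5: ref 4 -> HIT, frames=[2,4,3,-]
Step 6: ref 5 -> FAULT, frames=[2,4,3,5]
Step 7: ref 5 -> HIT, frames=[2,4,3,5]
Step 8: ref 4 -> HIT, frames=[2,4,3,5]
Step 9: ref 3 -> HIT, frames=[2,4,3,5]
Step 10: ref 4 -> HIT, frames=[2,4,3,5]
Step 11: ref 1 -> FAULT, evict 2, frames=[1,4,3,5]
At step 11: evicted page 2

Answer: 2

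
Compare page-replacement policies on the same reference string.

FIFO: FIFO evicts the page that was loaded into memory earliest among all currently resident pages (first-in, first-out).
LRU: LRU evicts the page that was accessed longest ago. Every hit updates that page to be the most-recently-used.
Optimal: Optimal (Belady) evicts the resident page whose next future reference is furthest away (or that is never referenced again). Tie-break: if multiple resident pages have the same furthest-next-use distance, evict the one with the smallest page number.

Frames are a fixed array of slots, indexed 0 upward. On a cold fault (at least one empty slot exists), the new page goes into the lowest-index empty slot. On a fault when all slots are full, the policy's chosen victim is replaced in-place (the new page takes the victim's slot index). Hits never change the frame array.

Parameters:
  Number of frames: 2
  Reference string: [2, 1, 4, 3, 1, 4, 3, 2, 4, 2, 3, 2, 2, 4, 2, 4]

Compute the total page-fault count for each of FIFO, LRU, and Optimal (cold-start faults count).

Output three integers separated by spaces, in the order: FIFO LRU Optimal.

--- FIFO ---
  step 0: ref 2 -> FAULT, frames=[2,-] (faults so far: 1)
  step 1: ref 1 -> FAULT, frames=[2,1] (faults so far: 2)
  step 2: ref 4 -> FAULT, evict 2, frames=[4,1] (faults so far: 3)
  step 3: ref 3 -> FAULT, evict 1, frames=[4,3] (faults so far: 4)
  step 4: ref 1 -> FAULT, evict 4, frames=[1,3] (faults so far: 5)
  step 5: ref 4 -> FAULT, evict 3, frames=[1,4] (faults so far: 6)
  step 6: ref 3 -> FAULT, evict 1, frames=[3,4] (faults so far: 7)
  step 7: ref 2 -> FAULT, evict 4, frames=[3,2] (faults so far: 8)
  step 8: ref 4 -> FAULT, evict 3, frames=[4,2] (faults so far: 9)
  step 9: ref 2 -> HIT, frames=[4,2] (faults so far: 9)
  step 10: ref 3 -> FAULT, evict 2, frames=[4,3] (faults so far: 10)
  step 11: ref 2 -> FAULT, evict 4, frames=[2,3] (faults so far: 11)
  step 12: ref 2 -> HIT, frames=[2,3] (faults so far: 11)
  step 13: ref 4 -> FAULT, evict 3, frames=[2,4] (faults so far: 12)
  step 14: ref 2 -> HIT, frames=[2,4] (faults so far: 12)
  step 15: ref 4 -> HIT, frames=[2,4] (faults so far: 12)
  FIFO total faults: 12
--- LRU ---
  step 0: ref 2 -> FAULT, frames=[2,-] (faults so far: 1)
  step 1: ref 1 -> FAULT, frames=[2,1] (faults so far: 2)
  step 2: ref 4 -> FAULT, evict 2, frames=[4,1] (faults so far: 3)
  step 3: ref 3 -> FAULT, evict 1, frames=[4,3] (faults so far: 4)
  step 4: ref 1 -> FAULT, evict 4, frames=[1,3] (faults so far: 5)
  step 5: ref 4 -> FAULT, evict 3, frames=[1,4] (faults so far: 6)
  step 6: ref 3 -> FAULT, evict 1, frames=[3,4] (faults so far: 7)
  step 7: ref 2 -> FAULT, evict 4, frames=[3,2] (faults so far: 8)
  step 8: ref 4 -> FAULT, evict 3, frames=[4,2] (faults so far: 9)
  step 9: ref 2 -> HIT, frames=[4,2] (faults so far: 9)
  step 10: ref 3 -> FAULT, evict 4, frames=[3,2] (faults so far: 10)
  step 11: ref 2 -> HIT, frames=[3,2] (faults so far: 10)
  step 12: ref 2 -> HIT, frames=[3,2] (faults so far: 10)
  step 13: ref 4 -> FAULT, evict 3, frames=[4,2] (faults so far: 11)
  step 14: ref 2 -> HIT, frames=[4,2] (faults so far: 11)
  step 15: ref 4 -> HIT, frames=[4,2] (faults so far: 11)
  LRU total faults: 11
--- Optimal ---
  step 0: ref 2 -> FAULT, frames=[2,-] (faults so far: 1)
  step 1: ref 1 -> FAULT, frames=[2,1] (faults so far: 2)
  step 2: ref 4 -> FAULT, evict 2, frames=[4,1] (faults so far: 3)
  step 3: ref 3 -> FAULT, evict 4, frames=[3,1] (faults so far: 4)
  step 4: ref 1 -> HIT, frames=[3,1] (faults so far: 4)
  step 5: ref 4 -> FAULT, evict 1, frames=[3,4] (faults so far: 5)
  step 6: ref 3 -> HIT, frames=[3,4] (faults so far: 5)
  step 7: ref 2 -> FAULT, evict 3, frames=[2,4] (faults so far: 6)
  step 8: ref 4 -> HIT, frames=[2,4] (faults so far: 6)
  step 9: ref 2 -> HIT, frames=[2,4] (faults so far: 6)
  step 10: ref 3 -> FAULT, evict 4, frames=[2,3] (faults so far: 7)
  step 11: ref 2 -> HIT, frames=[2,3] (faults so far: 7)
  step 12: ref 2 -> HIT, frames=[2,3] (faults so far: 7)
  step 13: ref 4 -> FAULT, evict 3, frames=[2,4] (faults so far: 8)
  step 14: ref 2 -> HIT, frames=[2,4] (faults so far: 8)
  step 15: ref 4 -> HIT, frames=[2,4] (faults so far: 8)
  Optimal total faults: 8

Answer: 12 11 8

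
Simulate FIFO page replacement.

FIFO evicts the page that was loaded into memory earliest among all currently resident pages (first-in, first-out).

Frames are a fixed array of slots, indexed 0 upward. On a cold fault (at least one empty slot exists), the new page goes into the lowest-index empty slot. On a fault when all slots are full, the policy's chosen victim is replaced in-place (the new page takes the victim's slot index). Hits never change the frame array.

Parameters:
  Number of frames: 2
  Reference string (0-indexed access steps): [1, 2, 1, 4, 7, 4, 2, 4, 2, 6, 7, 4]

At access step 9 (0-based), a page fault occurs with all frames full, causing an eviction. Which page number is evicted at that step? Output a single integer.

Step 0: ref 1 -> FAULT, frames=[1,-]
Step 1: ref 2 -> FAULT, frames=[1,2]
Step 2: ref 1 -> HIT, frames=[1,2]
Step 3: ref 4 -> FAULT, evict 1, frames=[4,2]
Step 4: ref 7 -> FAULT, evict 2, frames=[4,7]
Step 5: ref 4 -> HIT, frames=[4,7]
Step 6: ref 2 -> FAULT, evict 4, frames=[2,7]
Step 7: ref 4 -> FAULT, evict 7, frames=[2,4]
Step 8: ref 2 -> HIT, frames=[2,4]
Step 9: ref 6 -> FAULT, evict 2, frames=[6,4]
At step 9: evicted page 2

Answer: 2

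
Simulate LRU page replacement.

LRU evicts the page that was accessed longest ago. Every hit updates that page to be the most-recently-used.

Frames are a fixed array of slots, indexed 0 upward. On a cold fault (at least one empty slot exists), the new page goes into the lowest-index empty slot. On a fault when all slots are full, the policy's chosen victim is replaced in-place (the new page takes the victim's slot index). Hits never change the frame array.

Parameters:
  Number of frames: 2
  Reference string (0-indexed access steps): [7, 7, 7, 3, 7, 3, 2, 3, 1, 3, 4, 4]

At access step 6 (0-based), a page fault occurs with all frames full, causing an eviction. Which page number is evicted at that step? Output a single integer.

Step 0: ref 7 -> FAULT, frames=[7,-]
Step 1: ref 7 -> HIT, frames=[7,-]
Step 2: ref 7 -> HIT, frames=[7,-]
Step 3: ref 3 -> FAULT, frames=[7,3]
Step 4: ref 7 -> HIT, frames=[7,3]
Step 5: ref 3 -> HIT, frames=[7,3]
Step 6: ref 2 -> FAULT, evict 7, frames=[2,3]
At step 6: evicted page 7

Answer: 7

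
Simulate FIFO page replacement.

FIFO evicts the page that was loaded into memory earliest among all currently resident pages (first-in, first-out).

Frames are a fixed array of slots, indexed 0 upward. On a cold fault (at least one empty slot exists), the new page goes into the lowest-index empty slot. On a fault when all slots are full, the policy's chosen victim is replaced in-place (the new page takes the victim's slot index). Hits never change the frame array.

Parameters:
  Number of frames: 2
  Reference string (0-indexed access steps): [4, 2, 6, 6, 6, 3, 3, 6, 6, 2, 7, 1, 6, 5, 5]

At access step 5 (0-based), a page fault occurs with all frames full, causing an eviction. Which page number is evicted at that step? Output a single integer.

Answer: 2

Derivation:
Step 0: ref 4 -> FAULT, frames=[4,-]
Step 1: ref 2 -> FAULT, frames=[4,2]
Step 2: ref 6 -> FAULT, evict 4, frames=[6,2]
Step 3: ref 6 -> HIT, frames=[6,2]
Step 4: ref 6 -> HIT, frames=[6,2]
Step 5: ref 3 -> FAULT, evict 2, frames=[6,3]
At step 5: evicted page 2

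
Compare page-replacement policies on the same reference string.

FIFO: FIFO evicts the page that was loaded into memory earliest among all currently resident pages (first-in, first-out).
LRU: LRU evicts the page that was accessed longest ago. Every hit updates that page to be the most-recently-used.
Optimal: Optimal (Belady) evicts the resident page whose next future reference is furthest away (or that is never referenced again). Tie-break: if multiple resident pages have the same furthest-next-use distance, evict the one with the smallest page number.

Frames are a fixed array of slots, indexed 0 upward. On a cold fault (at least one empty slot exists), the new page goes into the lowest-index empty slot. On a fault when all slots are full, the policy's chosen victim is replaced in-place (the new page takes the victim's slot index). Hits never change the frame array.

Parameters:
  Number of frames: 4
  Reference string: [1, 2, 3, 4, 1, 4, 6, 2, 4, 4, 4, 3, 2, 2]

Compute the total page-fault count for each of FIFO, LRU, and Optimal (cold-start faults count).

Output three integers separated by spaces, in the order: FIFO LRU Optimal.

--- FIFO ---
  step 0: ref 1 -> FAULT, frames=[1,-,-,-] (faults so far: 1)
  step 1: ref 2 -> FAULT, frames=[1,2,-,-] (faults so far: 2)
  step 2: ref 3 -> FAULT, frames=[1,2,3,-] (faults so far: 3)
  step 3: ref 4 -> FAULT, frames=[1,2,3,4] (faults so far: 4)
  step 4: ref 1 -> HIT, frames=[1,2,3,4] (faults so far: 4)
  step 5: ref 4 -> HIT, frames=[1,2,3,4] (faults so far: 4)
  step 6: ref 6 -> FAULT, evict 1, frames=[6,2,3,4] (faults so far: 5)
  step 7: ref 2 -> HIT, frames=[6,2,3,4] (faults so far: 5)
  step 8: ref 4 -> HIT, frames=[6,2,3,4] (faults so far: 5)
  step 9: ref 4 -> HIT, frames=[6,2,3,4] (faults so far: 5)
  step 10: ref 4 -> HIT, frames=[6,2,3,4] (faults so far: 5)
  step 11: ref 3 -> HIT, frames=[6,2,3,4] (faults so far: 5)
  step 12: ref 2 -> HIT, frames=[6,2,3,4] (faults so far: 5)
  step 13: ref 2 -> HIT, frames=[6,2,3,4] (faults so far: 5)
  FIFO total faults: 5
--- LRU ---
  step 0: ref 1 -> FAULT, frames=[1,-,-,-] (faults so far: 1)
  step 1: ref 2 -> FAULT, frames=[1,2,-,-] (faults so far: 2)
  step 2: ref 3 -> FAULT, frames=[1,2,3,-] (faults so far: 3)
  step 3: ref 4 -> FAULT, frames=[1,2,3,4] (faults so far: 4)
  step 4: ref 1 -> HIT, frames=[1,2,3,4] (faults so far: 4)
  step 5: ref 4 -> HIT, frames=[1,2,3,4] (faults so far: 4)
  step 6: ref 6 -> FAULT, evict 2, frames=[1,6,3,4] (faults so far: 5)
  step 7: ref 2 -> FAULT, evict 3, frames=[1,6,2,4] (faults so far: 6)
  step 8: ref 4 -> HIT, frames=[1,6,2,4] (faults so far: 6)
  step 9: ref 4 -> HIT, frames=[1,6,2,4] (faults so far: 6)
  step 10: ref 4 -> HIT, frames=[1,6,2,4] (faults so far: 6)
  step 11: ref 3 -> FAULT, evict 1, frames=[3,6,2,4] (faults so far: 7)
  step 12: ref 2 -> HIT, frames=[3,6,2,4] (faults so far: 7)
  step 13: ref 2 -> HIT, frames=[3,6,2,4] (faults so far: 7)
  LRU total faults: 7
--- Optimal ---
  step 0: ref 1 -> FAULT, frames=[1,-,-,-] (faults so far: 1)
  step 1: ref 2 -> FAULT, frames=[1,2,-,-] (faults so far: 2)
  step 2: ref 3 -> FAULT, frames=[1,2,3,-] (faults so far: 3)
  step 3: ref 4 -> FAULT, frames=[1,2,3,4] (faults so far: 4)
  step 4: ref 1 -> HIT, frames=[1,2,3,4] (faults so far: 4)
  step 5: ref 4 -> HIT, frames=[1,2,3,4] (faults so far: 4)
  step 6: ref 6 -> FAULT, evict 1, frames=[6,2,3,4] (faults so far: 5)
  step 7: ref 2 -> HIT, frames=[6,2,3,4] (faults so far: 5)
  step 8: ref 4 -> HIT, frames=[6,2,3,4] (faults so far: 5)
  step 9: ref 4 -> HIT, frames=[6,2,3,4] (faults so far: 5)
  step 10: ref 4 -> HIT, frames=[6,2,3,4] (faults so far: 5)
  step 11: ref 3 -> HIT, frames=[6,2,3,4] (faults so far: 5)
  step 12: ref 2 -> HIT, frames=[6,2,3,4] (faults so far: 5)
  step 13: ref 2 -> HIT, frames=[6,2,3,4] (faults so far: 5)
  Optimal total faults: 5

Answer: 5 7 5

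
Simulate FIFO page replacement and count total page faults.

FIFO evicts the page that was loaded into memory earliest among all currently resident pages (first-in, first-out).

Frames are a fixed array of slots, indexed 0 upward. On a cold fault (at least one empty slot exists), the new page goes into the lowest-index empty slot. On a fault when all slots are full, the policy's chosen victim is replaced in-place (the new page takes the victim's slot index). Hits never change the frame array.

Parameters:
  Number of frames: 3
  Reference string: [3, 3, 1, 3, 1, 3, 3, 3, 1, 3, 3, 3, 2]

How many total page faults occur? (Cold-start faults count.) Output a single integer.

Answer: 3

Derivation:
Step 0: ref 3 → FAULT, frames=[3,-,-]
Step 1: ref 3 → HIT, frames=[3,-,-]
Step 2: ref 1 → FAULT, frames=[3,1,-]
Step 3: ref 3 → HIT, frames=[3,1,-]
Step 4: ref 1 → HIT, frames=[3,1,-]
Step 5: ref 3 → HIT, frames=[3,1,-]
Step 6: ref 3 → HIT, frames=[3,1,-]
Step 7: ref 3 → HIT, frames=[3,1,-]
Step 8: ref 1 → HIT, frames=[3,1,-]
Step 9: ref 3 → HIT, frames=[3,1,-]
Step 10: ref 3 → HIT, frames=[3,1,-]
Step 11: ref 3 → HIT, frames=[3,1,-]
Step 12: ref 2 → FAULT, frames=[3,1,2]
Total faults: 3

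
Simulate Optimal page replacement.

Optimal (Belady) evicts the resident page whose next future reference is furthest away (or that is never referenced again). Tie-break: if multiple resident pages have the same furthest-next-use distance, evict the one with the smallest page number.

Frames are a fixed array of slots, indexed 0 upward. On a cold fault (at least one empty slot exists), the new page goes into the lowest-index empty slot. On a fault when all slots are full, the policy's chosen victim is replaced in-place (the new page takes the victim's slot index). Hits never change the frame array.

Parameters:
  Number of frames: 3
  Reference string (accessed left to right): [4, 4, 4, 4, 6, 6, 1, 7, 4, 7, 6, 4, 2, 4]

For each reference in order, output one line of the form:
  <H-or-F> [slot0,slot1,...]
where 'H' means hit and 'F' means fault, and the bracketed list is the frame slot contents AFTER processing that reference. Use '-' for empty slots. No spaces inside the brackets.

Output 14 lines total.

F [4,-,-]
H [4,-,-]
H [4,-,-]
H [4,-,-]
F [4,6,-]
H [4,6,-]
F [4,6,1]
F [4,6,7]
H [4,6,7]
H [4,6,7]
H [4,6,7]
H [4,6,7]
F [4,2,7]
H [4,2,7]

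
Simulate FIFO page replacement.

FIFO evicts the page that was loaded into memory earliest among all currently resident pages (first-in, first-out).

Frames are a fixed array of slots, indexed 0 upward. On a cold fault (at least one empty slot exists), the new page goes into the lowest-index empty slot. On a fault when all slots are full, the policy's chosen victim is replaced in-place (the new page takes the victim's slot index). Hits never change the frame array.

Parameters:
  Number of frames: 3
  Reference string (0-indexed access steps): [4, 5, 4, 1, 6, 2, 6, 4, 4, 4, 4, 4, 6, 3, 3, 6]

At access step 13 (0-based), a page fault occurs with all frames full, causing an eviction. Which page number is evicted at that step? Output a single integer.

Step 0: ref 4 -> FAULT, frames=[4,-,-]
Step 1: ref 5 -> FAULT, frames=[4,5,-]
Step 2: ref 4 -> HIT, frames=[4,5,-]
Step 3: ref 1 -> FAULT, frames=[4,5,1]
Step 4: ref 6 -> FAULT, evict 4, frames=[6,5,1]
Step 5: ref 2 -> FAULT, evict 5, frames=[6,2,1]
Step 6: ref 6 -> HIT, frames=[6,2,1]
Step 7: ref 4 -> FAULT, evict 1, frames=[6,2,4]
Step 8: ref 4 -> HIT, frames=[6,2,4]
Step 9: ref 4 -> HIT, frames=[6,2,4]
Step 10: ref 4 -> HIT, frames=[6,2,4]
Step 11: ref 4 -> HIT, frames=[6,2,4]
Step 12: ref 6 -> HIT, frames=[6,2,4]
Step 13: ref 3 -> FAULT, evict 6, frames=[3,2,4]
At step 13: evicted page 6

Answer: 6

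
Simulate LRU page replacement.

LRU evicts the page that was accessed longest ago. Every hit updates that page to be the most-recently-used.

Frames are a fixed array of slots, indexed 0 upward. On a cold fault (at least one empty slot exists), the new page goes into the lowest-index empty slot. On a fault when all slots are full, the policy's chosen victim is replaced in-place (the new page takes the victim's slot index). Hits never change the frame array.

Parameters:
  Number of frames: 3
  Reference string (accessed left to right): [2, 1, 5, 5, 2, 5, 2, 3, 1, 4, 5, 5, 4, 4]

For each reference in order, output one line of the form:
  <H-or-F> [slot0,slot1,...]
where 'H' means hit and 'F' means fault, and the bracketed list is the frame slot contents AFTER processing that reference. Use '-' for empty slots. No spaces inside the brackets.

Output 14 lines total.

F [2,-,-]
F [2,1,-]
F [2,1,5]
H [2,1,5]
H [2,1,5]
H [2,1,5]
H [2,1,5]
F [2,3,5]
F [2,3,1]
F [4,3,1]
F [4,5,1]
H [4,5,1]
H [4,5,1]
H [4,5,1]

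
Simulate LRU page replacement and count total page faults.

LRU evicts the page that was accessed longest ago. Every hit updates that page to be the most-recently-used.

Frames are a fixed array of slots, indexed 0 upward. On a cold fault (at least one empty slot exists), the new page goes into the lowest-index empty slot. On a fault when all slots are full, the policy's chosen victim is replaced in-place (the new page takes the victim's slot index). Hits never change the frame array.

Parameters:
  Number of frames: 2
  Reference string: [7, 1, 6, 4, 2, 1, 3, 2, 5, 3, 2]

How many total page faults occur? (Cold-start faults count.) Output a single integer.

Step 0: ref 7 → FAULT, frames=[7,-]
Step 1: ref 1 → FAULT, frames=[7,1]
Step 2: ref 6 → FAULT (evict 7), frames=[6,1]
Step 3: ref 4 → FAULT (evict 1), frames=[6,4]
Step 4: ref 2 → FAULT (evict 6), frames=[2,4]
Step 5: ref 1 → FAULT (evict 4), frames=[2,1]
Step 6: ref 3 → FAULT (evict 2), frames=[3,1]
Step 7: ref 2 → FAULT (evict 1), frames=[3,2]
Step 8: ref 5 → FAULT (evict 3), frames=[5,2]
Step 9: ref 3 → FAULT (evict 2), frames=[5,3]
Step 10: ref 2 → FAULT (evict 5), frames=[2,3]
Total faults: 11

Answer: 11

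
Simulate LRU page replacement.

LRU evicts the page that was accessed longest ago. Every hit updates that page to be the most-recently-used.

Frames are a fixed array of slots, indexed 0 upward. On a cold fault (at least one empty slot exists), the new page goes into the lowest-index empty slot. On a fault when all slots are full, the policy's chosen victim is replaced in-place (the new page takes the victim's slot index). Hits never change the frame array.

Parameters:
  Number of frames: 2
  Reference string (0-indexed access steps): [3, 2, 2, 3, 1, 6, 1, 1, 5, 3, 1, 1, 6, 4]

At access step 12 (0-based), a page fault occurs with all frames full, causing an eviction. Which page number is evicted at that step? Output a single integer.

Step 0: ref 3 -> FAULT, frames=[3,-]
Step 1: ref 2 -> FAULT, frames=[3,2]
Step 2: ref 2 -> HIT, frames=[3,2]
Step 3: ref 3 -> HIT, frames=[3,2]
Step 4: ref 1 -> FAULT, evict 2, frames=[3,1]
Step 5: ref 6 -> FAULT, evict 3, frames=[6,1]
Step 6: ref 1 -> HIT, frames=[6,1]
Step 7: ref 1 -> HIT, frames=[6,1]
Step 8: ref 5 -> FAULT, evict 6, frames=[5,1]
Step 9: ref 3 -> FAULT, evict 1, frames=[5,3]
Step 10: ref 1 -> FAULT, evict 5, frames=[1,3]
Step 11: ref 1 -> HIT, frames=[1,3]
Step 12: ref 6 -> FAULT, evict 3, frames=[1,6]
At step 12: evicted page 3

Answer: 3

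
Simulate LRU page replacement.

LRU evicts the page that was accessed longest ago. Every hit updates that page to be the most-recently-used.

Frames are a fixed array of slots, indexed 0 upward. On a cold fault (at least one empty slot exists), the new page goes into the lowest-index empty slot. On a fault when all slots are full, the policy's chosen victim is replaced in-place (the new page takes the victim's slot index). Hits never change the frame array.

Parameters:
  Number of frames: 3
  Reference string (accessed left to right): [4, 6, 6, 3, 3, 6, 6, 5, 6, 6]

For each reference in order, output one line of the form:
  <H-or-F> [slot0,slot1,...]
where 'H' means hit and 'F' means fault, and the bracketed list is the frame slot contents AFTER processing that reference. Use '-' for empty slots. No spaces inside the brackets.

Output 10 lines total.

F [4,-,-]
F [4,6,-]
H [4,6,-]
F [4,6,3]
H [4,6,3]
H [4,6,3]
H [4,6,3]
F [5,6,3]
H [5,6,3]
H [5,6,3]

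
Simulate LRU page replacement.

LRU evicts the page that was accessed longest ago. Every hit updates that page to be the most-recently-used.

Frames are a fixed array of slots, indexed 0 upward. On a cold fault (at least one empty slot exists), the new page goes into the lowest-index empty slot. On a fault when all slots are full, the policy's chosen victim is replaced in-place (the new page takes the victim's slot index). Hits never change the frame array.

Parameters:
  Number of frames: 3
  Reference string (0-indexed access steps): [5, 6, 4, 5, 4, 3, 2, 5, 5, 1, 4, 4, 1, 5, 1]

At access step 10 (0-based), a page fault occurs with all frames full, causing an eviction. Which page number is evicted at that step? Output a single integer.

Step 0: ref 5 -> FAULT, frames=[5,-,-]
Step 1: ref 6 -> FAULT, frames=[5,6,-]
Step 2: ref 4 -> FAULT, frames=[5,6,4]
Step 3: ref 5 -> HIT, frames=[5,6,4]
Step 4: ref 4 -> HIT, frames=[5,6,4]
Step 5: ref 3 -> FAULT, evict 6, frames=[5,3,4]
Step 6: ref 2 -> FAULT, evict 5, frames=[2,3,4]
Step 7: ref 5 -> FAULT, evict 4, frames=[2,3,5]
Step 8: ref 5 -> HIT, frames=[2,3,5]
Step 9: ref 1 -> FAULT, evict 3, frames=[2,1,5]
Step 10: ref 4 -> FAULT, evict 2, frames=[4,1,5]
At step 10: evicted page 2

Answer: 2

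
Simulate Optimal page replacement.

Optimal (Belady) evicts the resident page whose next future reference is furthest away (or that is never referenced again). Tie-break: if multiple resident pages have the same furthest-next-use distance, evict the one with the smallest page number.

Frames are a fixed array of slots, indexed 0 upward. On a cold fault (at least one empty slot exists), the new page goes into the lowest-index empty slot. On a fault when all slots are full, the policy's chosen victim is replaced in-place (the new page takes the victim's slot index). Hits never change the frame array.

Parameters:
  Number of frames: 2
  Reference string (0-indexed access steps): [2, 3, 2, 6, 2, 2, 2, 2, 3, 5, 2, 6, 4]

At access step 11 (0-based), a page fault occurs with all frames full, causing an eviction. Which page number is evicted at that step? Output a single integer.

Step 0: ref 2 -> FAULT, frames=[2,-]
Step 1: ref 3 -> FAULT, frames=[2,3]
Step 2: ref 2 -> HIT, frames=[2,3]
Step 3: ref 6 -> FAULT, evict 3, frames=[2,6]
Step 4: ref 2 -> HIT, frames=[2,6]
Step 5: ref 2 -> HIT, frames=[2,6]
Step 6: ref 2 -> HIT, frames=[2,6]
Step 7: ref 2 -> HIT, frames=[2,6]
Step 8: ref 3 -> FAULT, evict 6, frames=[2,3]
Step 9: ref 5 -> FAULT, evict 3, frames=[2,5]
Step 10: ref 2 -> HIT, frames=[2,5]
Step 11: ref 6 -> FAULT, evict 2, frames=[6,5]
At step 11: evicted page 2

Answer: 2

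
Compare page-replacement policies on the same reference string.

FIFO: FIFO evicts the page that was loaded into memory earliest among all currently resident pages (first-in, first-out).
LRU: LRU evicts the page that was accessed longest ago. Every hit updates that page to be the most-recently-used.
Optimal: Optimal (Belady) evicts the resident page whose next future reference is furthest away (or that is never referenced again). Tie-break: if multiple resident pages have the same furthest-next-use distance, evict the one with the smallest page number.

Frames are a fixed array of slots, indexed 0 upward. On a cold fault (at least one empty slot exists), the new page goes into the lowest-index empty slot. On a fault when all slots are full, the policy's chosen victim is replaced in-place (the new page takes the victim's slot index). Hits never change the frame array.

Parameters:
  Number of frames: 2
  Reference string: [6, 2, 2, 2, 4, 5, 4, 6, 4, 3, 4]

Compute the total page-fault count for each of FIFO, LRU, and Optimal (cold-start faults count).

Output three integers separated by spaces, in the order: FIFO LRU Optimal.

--- FIFO ---
  step 0: ref 6 -> FAULT, frames=[6,-] (faults so far: 1)
  step 1: ref 2 -> FAULT, frames=[6,2] (faults so far: 2)
  step 2: ref 2 -> HIT, frames=[6,2] (faults so far: 2)
  step 3: ref 2 -> HIT, frames=[6,2] (faults so far: 2)
  step 4: ref 4 -> FAULT, evict 6, frames=[4,2] (faults so far: 3)
  step 5: ref 5 -> FAULT, evict 2, frames=[4,5] (faults so far: 4)
  step 6: ref 4 -> HIT, frames=[4,5] (faults so far: 4)
  step 7: ref 6 -> FAULT, evict 4, frames=[6,5] (faults so far: 5)
  step 8: ref 4 -> FAULT, evict 5, frames=[6,4] (faults so far: 6)
  step 9: ref 3 -> FAULT, evict 6, frames=[3,4] (faults so far: 7)
  step 10: ref 4 -> HIT, frames=[3,4] (faults so far: 7)
  FIFO total faults: 7
--- LRU ---
  step 0: ref 6 -> FAULT, frames=[6,-] (faults so far: 1)
  step 1: ref 2 -> FAULT, frames=[6,2] (faults so far: 2)
  step 2: ref 2 -> HIT, frames=[6,2] (faults so far: 2)
  step 3: ref 2 -> HIT, frames=[6,2] (faults so far: 2)
  step 4: ref 4 -> FAULT, evict 6, frames=[4,2] (faults so far: 3)
  step 5: ref 5 -> FAULT, evict 2, frames=[4,5] (faults so far: 4)
  step 6: ref 4 -> HIT, frames=[4,5] (faults so far: 4)
  step 7: ref 6 -> FAULT, evict 5, frames=[4,6] (faults so far: 5)
  step 8: ref 4 -> HIT, frames=[4,6] (faults so far: 5)
  step 9: ref 3 -> FAULT, evict 6, frames=[4,3] (faults so far: 6)
  step 10: ref 4 -> HIT, frames=[4,3] (faults so far: 6)
  LRU total faults: 6
--- Optimal ---
  step 0: ref 6 -> FAULT, frames=[6,-] (faults so far: 1)
  step 1: ref 2 -> FAULT, frames=[6,2] (faults so far: 2)
  step 2: ref 2 -> HIT, frames=[6,2] (faults so far: 2)
  step 3: ref 2 -> HIT, frames=[6,2] (faults so far: 2)
  step 4: ref 4 -> FAULT, evict 2, frames=[6,4] (faults so far: 3)
  step 5: ref 5 -> FAULT, evict 6, frames=[5,4] (faults so far: 4)
  step 6: ref 4 -> HIT, frames=[5,4] (faults so far: 4)
  step 7: ref 6 -> FAULT, evict 5, frames=[6,4] (faults so far: 5)
  step 8: ref 4 -> HIT, frames=[6,4] (faults so far: 5)
  step 9: ref 3 -> FAULT, evict 6, frames=[3,4] (faults so far: 6)
  step 10: ref 4 -> HIT, frames=[3,4] (faults so far: 6)
  Optimal total faults: 6

Answer: 7 6 6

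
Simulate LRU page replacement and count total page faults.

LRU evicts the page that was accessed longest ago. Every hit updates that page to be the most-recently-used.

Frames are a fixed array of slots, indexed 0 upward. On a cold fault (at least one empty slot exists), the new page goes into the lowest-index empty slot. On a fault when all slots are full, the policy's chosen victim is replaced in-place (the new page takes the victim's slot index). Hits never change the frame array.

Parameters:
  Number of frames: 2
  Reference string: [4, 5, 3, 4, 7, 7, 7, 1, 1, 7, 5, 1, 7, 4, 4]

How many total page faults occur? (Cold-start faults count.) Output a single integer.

Step 0: ref 4 → FAULT, frames=[4,-]
Step 1: ref 5 → FAULT, frames=[4,5]
Step 2: ref 3 → FAULT (evict 4), frames=[3,5]
Step 3: ref 4 → FAULT (evict 5), frames=[3,4]
Step 4: ref 7 → FAULT (evict 3), frames=[7,4]
Step 5: ref 7 → HIT, frames=[7,4]
Step 6: ref 7 → HIT, frames=[7,4]
Step 7: ref 1 → FAULT (evict 4), frames=[7,1]
Step 8: ref 1 → HIT, frames=[7,1]
Step 9: ref 7 → HIT, frames=[7,1]
Step 10: ref 5 → FAULT (evict 1), frames=[7,5]
Step 11: ref 1 → FAULT (evict 7), frames=[1,5]
Step 12: ref 7 → FAULT (evict 5), frames=[1,7]
Step 13: ref 4 → FAULT (evict 1), frames=[4,7]
Step 14: ref 4 → HIT, frames=[4,7]
Total faults: 10

Answer: 10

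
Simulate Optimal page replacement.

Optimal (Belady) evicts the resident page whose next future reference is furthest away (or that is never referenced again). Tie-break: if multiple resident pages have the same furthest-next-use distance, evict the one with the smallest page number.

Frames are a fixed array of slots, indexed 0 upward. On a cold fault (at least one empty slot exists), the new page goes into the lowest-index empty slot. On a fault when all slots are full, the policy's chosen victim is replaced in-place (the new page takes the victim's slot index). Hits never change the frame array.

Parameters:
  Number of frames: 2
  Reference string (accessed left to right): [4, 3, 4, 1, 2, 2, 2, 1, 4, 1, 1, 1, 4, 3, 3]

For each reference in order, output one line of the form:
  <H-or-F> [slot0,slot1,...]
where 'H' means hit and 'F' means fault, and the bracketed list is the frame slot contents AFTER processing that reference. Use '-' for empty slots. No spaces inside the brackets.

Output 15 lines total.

F [4,-]
F [4,3]
H [4,3]
F [4,1]
F [2,1]
H [2,1]
H [2,1]
H [2,1]
F [4,1]
H [4,1]
H [4,1]
H [4,1]
H [4,1]
F [4,3]
H [4,3]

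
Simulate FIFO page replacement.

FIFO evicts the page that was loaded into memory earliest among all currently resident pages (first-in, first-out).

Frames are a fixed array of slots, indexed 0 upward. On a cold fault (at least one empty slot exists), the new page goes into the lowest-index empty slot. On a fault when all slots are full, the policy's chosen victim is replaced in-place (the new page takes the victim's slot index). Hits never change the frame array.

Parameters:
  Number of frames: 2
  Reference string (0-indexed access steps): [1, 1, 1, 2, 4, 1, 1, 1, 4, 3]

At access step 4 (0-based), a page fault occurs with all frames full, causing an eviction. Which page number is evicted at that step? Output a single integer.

Step 0: ref 1 -> FAULT, frames=[1,-]
Step 1: ref 1 -> HIT, frames=[1,-]
Step 2: ref 1 -> HIT, frames=[1,-]
Step 3: ref 2 -> FAULT, frames=[1,2]
Step 4: ref 4 -> FAULT, evict 1, frames=[4,2]
At step 4: evicted page 1

Answer: 1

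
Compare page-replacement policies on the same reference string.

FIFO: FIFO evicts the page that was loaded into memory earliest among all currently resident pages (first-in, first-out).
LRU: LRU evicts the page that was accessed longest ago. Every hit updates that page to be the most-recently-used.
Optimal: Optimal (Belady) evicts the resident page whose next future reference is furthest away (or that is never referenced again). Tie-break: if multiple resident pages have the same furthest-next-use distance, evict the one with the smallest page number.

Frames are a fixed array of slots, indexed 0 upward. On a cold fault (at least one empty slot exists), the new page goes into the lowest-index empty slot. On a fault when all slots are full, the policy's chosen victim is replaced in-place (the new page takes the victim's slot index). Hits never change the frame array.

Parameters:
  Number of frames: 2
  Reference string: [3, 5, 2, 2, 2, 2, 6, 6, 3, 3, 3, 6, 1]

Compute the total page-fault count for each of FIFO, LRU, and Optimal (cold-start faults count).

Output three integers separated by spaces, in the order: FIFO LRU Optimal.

--- FIFO ---
  step 0: ref 3 -> FAULT, frames=[3,-] (faults so far: 1)
  step 1: ref 5 -> FAULT, frames=[3,5] (faults so far: 2)
  step 2: ref 2 -> FAULT, evict 3, frames=[2,5] (faults so far: 3)
  step 3: ref 2 -> HIT, frames=[2,5] (faults so far: 3)
  step 4: ref 2 -> HIT, frames=[2,5] (faults so far: 3)
  step 5: ref 2 -> HIT, frames=[2,5] (faults so far: 3)
  step 6: ref 6 -> FAULT, evict 5, frames=[2,6] (faults so far: 4)
  step 7: ref 6 -> HIT, frames=[2,6] (faults so far: 4)
  step 8: ref 3 -> FAULT, evict 2, frames=[3,6] (faults so far: 5)
  step 9: ref 3 -> HIT, frames=[3,6] (faults so far: 5)
  step 10: ref 3 -> HIT, frames=[3,6] (faults so far: 5)
  step 11: ref 6 -> HIT, frames=[3,6] (faults so far: 5)
  step 12: ref 1 -> FAULT, evict 6, frames=[3,1] (faults so far: 6)
  FIFO total faults: 6
--- LRU ---
  step 0: ref 3 -> FAULT, frames=[3,-] (faults so far: 1)
  step 1: ref 5 -> FAULT, frames=[3,5] (faults so far: 2)
  step 2: ref 2 -> FAULT, evict 3, frames=[2,5] (faults so far: 3)
  step 3: ref 2 -> HIT, frames=[2,5] (faults so far: 3)
  step 4: ref 2 -> HIT, frames=[2,5] (faults so far: 3)
  step 5: ref 2 -> HIT, frames=[2,5] (faults so far: 3)
  step 6: ref 6 -> FAULT, evict 5, frames=[2,6] (faults so far: 4)
  step 7: ref 6 -> HIT, frames=[2,6] (faults so far: 4)
  step 8: ref 3 -> FAULT, evict 2, frames=[3,6] (faults so far: 5)
  step 9: ref 3 -> HIT, frames=[3,6] (faults so far: 5)
  step 10: ref 3 -> HIT, frames=[3,6] (faults so far: 5)
  step 11: ref 6 -> HIT, frames=[3,6] (faults so far: 5)
  step 12: ref 1 -> FAULT, evict 3, frames=[1,6] (faults so far: 6)
  LRU total faults: 6
--- Optimal ---
  step 0: ref 3 -> FAULT, frames=[3,-] (faults so far: 1)
  step 1: ref 5 -> FAULT, frames=[3,5] (faults so far: 2)
  step 2: ref 2 -> FAULT, evict 5, frames=[3,2] (faults so far: 3)
  step 3: ref 2 -> HIT, frames=[3,2] (faults so far: 3)
  step 4: ref 2 -> HIT, frames=[3,2] (faults so far: 3)
  step 5: ref 2 -> HIT, frames=[3,2] (faults so far: 3)
  step 6: ref 6 -> FAULT, evict 2, frames=[3,6] (faults so far: 4)
  step 7: ref 6 -> HIT, frames=[3,6] (faults so far: 4)
  step 8: ref 3 -> HIT, frames=[3,6] (faults so far: 4)
  step 9: ref 3 -> HIT, frames=[3,6] (faults so far: 4)
  step 10: ref 3 -> HIT, frames=[3,6] (faults so far: 4)
  step 11: ref 6 -> HIT, frames=[3,6] (faults so far: 4)
  step 12: ref 1 -> FAULT, evict 3, frames=[1,6] (faults so far: 5)
  Optimal total faults: 5

Answer: 6 6 5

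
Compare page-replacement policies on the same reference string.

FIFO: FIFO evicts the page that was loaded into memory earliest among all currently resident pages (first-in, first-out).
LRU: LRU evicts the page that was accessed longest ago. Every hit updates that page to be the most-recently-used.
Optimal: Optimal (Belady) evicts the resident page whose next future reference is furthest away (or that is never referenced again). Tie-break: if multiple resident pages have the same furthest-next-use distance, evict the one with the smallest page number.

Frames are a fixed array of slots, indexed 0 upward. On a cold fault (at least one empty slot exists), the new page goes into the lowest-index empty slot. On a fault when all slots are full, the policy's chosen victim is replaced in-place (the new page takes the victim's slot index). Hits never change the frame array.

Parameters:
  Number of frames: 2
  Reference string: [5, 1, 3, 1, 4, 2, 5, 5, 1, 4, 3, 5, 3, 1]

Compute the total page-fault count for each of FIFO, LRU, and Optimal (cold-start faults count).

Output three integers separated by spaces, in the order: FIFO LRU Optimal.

--- FIFO ---
  step 0: ref 5 -> FAULT, frames=[5,-] (faults so far: 1)
  step 1: ref 1 -> FAULT, frames=[5,1] (faults so far: 2)
  step 2: ref 3 -> FAULT, evict 5, frames=[3,1] (faults so far: 3)
  step 3: ref 1 -> HIT, frames=[3,1] (faults so far: 3)
  step 4: ref 4 -> FAULT, evict 1, frames=[3,4] (faults so far: 4)
  step 5: ref 2 -> FAULT, evict 3, frames=[2,4] (faults so far: 5)
  step 6: ref 5 -> FAULT, evict 4, frames=[2,5] (faults so far: 6)
  step 7: ref 5 -> HIT, frames=[2,5] (faults so far: 6)
  step 8: ref 1 -> FAULT, evict 2, frames=[1,5] (faults so far: 7)
  step 9: ref 4 -> FAULT, evict 5, frames=[1,4] (faults so far: 8)
  step 10: ref 3 -> FAULT, evict 1, frames=[3,4] (faults so far: 9)
  step 11: ref 5 -> FAULT, evict 4, frames=[3,5] (faults so far: 10)
  step 12: ref 3 -> HIT, frames=[3,5] (faults so far: 10)
  step 13: ref 1 -> FAULT, evict 3, frames=[1,5] (faults so far: 11)
  FIFO total faults: 11
--- LRU ---
  step 0: ref 5 -> FAULT, frames=[5,-] (faults so far: 1)
  step 1: ref 1 -> FAULT, frames=[5,1] (faults so far: 2)
  step 2: ref 3 -> FAULT, evict 5, frames=[3,1] (faults so far: 3)
  step 3: ref 1 -> HIT, frames=[3,1] (faults so far: 3)
  step 4: ref 4 -> FAULT, evict 3, frames=[4,1] (faults so far: 4)
  step 5: ref 2 -> FAULT, evict 1, frames=[4,2] (faults so far: 5)
  step 6: ref 5 -> FAULT, evict 4, frames=[5,2] (faults so far: 6)
  step 7: ref 5 -> HIT, frames=[5,2] (faults so far: 6)
  step 8: ref 1 -> FAULT, evict 2, frames=[5,1] (faults so far: 7)
  step 9: ref 4 -> FAULT, evict 5, frames=[4,1] (faults so far: 8)
  step 10: ref 3 -> FAULT, evict 1, frames=[4,3] (faults so far: 9)
  step 11: ref 5 -> FAULT, evict 4, frames=[5,3] (faults so far: 10)
  step 12: ref 3 -> HIT, frames=[5,3] (faults so far: 10)
  step 13: ref 1 -> FAULT, evict 5, frames=[1,3] (faults so far: 11)
  LRU total faults: 11
--- Optimal ---
  step 0: ref 5 -> FAULT, frames=[5,-] (faults so far: 1)
  step 1: ref 1 -> FAULT, frames=[5,1] (faults so far: 2)
  step 2: ref 3 -> FAULT, evict 5, frames=[3,1] (faults so far: 3)
  step 3: ref 1 -> HIT, frames=[3,1] (faults so far: 3)
  step 4: ref 4 -> FAULT, evict 3, frames=[4,1] (faults so far: 4)
  step 5: ref 2 -> FAULT, evict 4, frames=[2,1] (faults so far: 5)
  step 6: ref 5 -> FAULT, evict 2, frames=[5,1] (faults so far: 6)
  step 7: ref 5 -> HIT, frames=[5,1] (faults so far: 6)
  step 8: ref 1 -> HIT, frames=[5,1] (faults so far: 6)
  step 9: ref 4 -> FAULT, evict 1, frames=[5,4] (faults so far: 7)
  step 10: ref 3 -> FAULT, evict 4, frames=[5,3] (faults so far: 8)
  step 11: ref 5 -> HIT, frames=[5,3] (faults so far: 8)
  step 12: ref 3 -> HIT, frames=[5,3] (faults so far: 8)
  step 13: ref 1 -> FAULT, evict 3, frames=[5,1] (faults so far: 9)
  Optimal total faults: 9

Answer: 11 11 9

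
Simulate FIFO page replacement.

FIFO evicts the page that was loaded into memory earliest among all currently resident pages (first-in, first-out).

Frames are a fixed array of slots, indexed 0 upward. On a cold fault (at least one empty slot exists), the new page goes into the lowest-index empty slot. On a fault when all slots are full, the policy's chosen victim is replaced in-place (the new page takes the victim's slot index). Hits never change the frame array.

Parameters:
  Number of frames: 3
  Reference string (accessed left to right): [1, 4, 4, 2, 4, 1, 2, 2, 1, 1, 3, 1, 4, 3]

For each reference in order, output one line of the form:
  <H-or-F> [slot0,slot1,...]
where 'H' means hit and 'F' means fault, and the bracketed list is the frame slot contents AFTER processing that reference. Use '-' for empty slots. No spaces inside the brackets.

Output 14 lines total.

F [1,-,-]
F [1,4,-]
H [1,4,-]
F [1,4,2]
H [1,4,2]
H [1,4,2]
H [1,4,2]
H [1,4,2]
H [1,4,2]
H [1,4,2]
F [3,4,2]
F [3,1,2]
F [3,1,4]
H [3,1,4]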